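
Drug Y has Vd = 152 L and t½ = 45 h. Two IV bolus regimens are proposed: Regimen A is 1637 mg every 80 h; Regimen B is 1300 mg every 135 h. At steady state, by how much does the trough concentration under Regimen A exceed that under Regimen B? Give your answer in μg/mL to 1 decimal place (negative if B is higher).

Regimen A: f = (1/2)^(80/45) ≈ 0.2916; Cmin,ss = (1637/152)·f/(1−f) ≈ 4.433 μg/mL.
Regimen B: f = (1/2)^(135/45) ≈ 0.1250; Cmin,ss = (1300/152)·f/(1−f) ≈ 1.222 μg/mL.
Difference ≈ 4.433 − 1.222 ≈ 3.211 μg/mL.

3.2 μg/mL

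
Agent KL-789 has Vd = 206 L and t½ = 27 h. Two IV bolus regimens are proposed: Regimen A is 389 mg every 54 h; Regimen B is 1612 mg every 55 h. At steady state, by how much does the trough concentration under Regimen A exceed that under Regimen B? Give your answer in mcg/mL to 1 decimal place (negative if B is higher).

Regimen A: f = (1/2)^(54/27) ≈ 0.2500; Cmin,ss = (389/206)·f/(1−f) ≈ 0.629 mcg/mL.
Regimen B: f = (1/2)^(55/27) ≈ 0.2437; Cmin,ss = (1612/206)·f/(1−f) ≈ 2.522 mcg/mL.
Difference ≈ 0.629 − 2.522 ≈ -1.893 mcg/mL.

-1.9 mcg/mL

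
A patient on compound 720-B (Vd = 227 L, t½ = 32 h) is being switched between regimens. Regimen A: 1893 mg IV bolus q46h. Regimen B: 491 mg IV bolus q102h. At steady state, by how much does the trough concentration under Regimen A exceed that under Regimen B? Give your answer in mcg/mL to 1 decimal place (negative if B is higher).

Regimen A: f = (1/2)^(46/32) ≈ 0.3692; Cmin,ss = (1893/227)·f/(1−f) ≈ 4.881 mcg/mL.
Regimen B: f = (1/2)^(102/32) ≈ 0.1098; Cmin,ss = (491/227)·f/(1−f) ≈ 0.267 mcg/mL.
Difference ≈ 4.881 − 0.267 ≈ 4.614 mcg/mL.

4.6 mcg/mL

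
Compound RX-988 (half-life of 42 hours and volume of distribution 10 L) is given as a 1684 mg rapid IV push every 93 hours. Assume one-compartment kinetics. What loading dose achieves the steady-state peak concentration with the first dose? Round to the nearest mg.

f = (1/2)^(93/42) ≈ 0.215493; accumulation ratio R = 1/(1−f) ≈ 1.27469.
Loading dose to hit Cmax,ss on first dose: D_load = D_maint·R ≈ 1684 × 1.27469 ≈ 2146.58 mg.

2147 mg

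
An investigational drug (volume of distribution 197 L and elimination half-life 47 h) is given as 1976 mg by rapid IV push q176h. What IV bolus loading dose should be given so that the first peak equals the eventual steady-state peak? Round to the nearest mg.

2135 mg

f = (1/2)^(176/47) ≈ 0.074600; accumulation ratio R = 1/(1−f) ≈ 1.08061.
Loading dose to hit Cmax,ss on first dose: D_load = D_maint·R ≈ 1976 × 1.08061 ≈ 2135.29 mg.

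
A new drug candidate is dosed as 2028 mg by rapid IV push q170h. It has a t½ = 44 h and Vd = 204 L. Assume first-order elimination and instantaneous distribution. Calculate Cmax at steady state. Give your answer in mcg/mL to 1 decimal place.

τ/t½ = 170/44 ≈ 3.8636, so fraction remaining f = (1/2)^(170/44) ≈ 0.0687.
At steady state, accumulation factor R = 1/(1 − e^(−kτ)) ≈ 1.0738.
Single-dose peak C₀ = D/Vd = 2028/204 ≈ 9.941 mcg/mL.
Steady-state peak Cmax,ss = C₀·R ≈ 9.941 × 1.0738 ≈ 10.675 mcg/mL.

10.7 mcg/mL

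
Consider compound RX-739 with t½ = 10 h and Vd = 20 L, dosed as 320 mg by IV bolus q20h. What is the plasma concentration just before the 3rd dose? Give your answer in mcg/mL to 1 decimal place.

5.0 mcg/mL

f = (1/2)^(τ/t½) = (1/2)^(20/10) ≈ 0.2500.
C₀ = D/Vd = 320/20 ≈ 16.000 mcg/mL.
Before the 3rd dose, 2 doses have been given. Superposition: Cmin = C₀·(f + f²).
≈ 16.000 × (0.2500 + 0.0625) ≈ 16.000 × 0.3125 ≈ 5.000 mcg/mL.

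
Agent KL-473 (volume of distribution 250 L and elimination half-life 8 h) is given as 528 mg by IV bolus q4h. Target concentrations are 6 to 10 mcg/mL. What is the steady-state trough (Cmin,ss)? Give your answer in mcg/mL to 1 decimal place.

5.1 mcg/mL

k = ln2/t½ = ln2/8 ≈ 0.086643 h⁻¹; fraction remaining f = e^(−kτ) = e^(−0.086643×4) ≈ 0.7071.
Accumulation ratio R = 1/(1 − f) ≈ 1/0.2929 ≈ 3.4141.
Single-dose peak C₀ = D/Vd = 528/250 ≈ 2.112 mcg/mL.
Steady-state peak Cmax,ss = C₀·R ≈ 2.112 × 3.4141 ≈ 7.211 mcg/mL.
One interval later, Cmin,ss = Cmax,ss·e^(−kτ) ≈ 7.211 × 0.7071 ≈ 5.099 mcg/mL.
Trough 5.1 mcg/mL vs MEC 6 mcg/mL: subtherapeutic.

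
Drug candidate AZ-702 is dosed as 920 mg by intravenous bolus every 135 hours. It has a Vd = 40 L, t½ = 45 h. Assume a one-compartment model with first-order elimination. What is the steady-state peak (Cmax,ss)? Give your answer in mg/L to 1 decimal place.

τ = 135 h = 3 half-lives, so f = (1/2)^3 = 0.125.
Accumulation ratio R = 1/(1 − f) = 1/0.875 = 8/7.
Single-dose peak C₀ = D/Vd = 920/40 = 23 mg/L.
Steady-state peak Cmax,ss = C₀·R = 23 × 8/7 ≈ 26.286 mg/L.

26.3 mg/L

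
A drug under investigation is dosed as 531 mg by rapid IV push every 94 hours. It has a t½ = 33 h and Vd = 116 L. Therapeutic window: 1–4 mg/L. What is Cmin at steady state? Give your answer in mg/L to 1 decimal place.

τ/t½ = 94/33 ≈ 2.8485, so fraction remaining f = (1/2)^(94/33) ≈ 0.1388.
At steady state, accumulation factor R = 1/(1 − e^(−kτ)) ≈ 1.1612.
Each bolus raises the concentration by D/Vd = 531/116 ≈ 4.578 mg/L.
Cmax,ss = C₀/(1 − f) ≈ 4.578/0.8612 ≈ 5.316 mg/L.
One interval later, Cmin,ss = Cmax,ss·e^(−kτ) ≈ 5.316 × 0.1388 ≈ 0.738 mg/L.
Trough 0.7 mg/L vs MEC 1 mg/L: subtherapeutic.

0.7 mg/L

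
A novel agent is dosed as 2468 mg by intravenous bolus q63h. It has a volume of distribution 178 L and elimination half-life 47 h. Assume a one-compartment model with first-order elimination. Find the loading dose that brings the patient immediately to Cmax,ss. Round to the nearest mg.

4079 mg

f = (1/2)^(63/47) ≈ 0.394904; accumulation ratio R = 1/(1−f) ≈ 1.65263.
Loading dose to hit Cmax,ss on first dose: D_load = D_maint·R ≈ 2468 × 1.65263 ≈ 4078.69 mg.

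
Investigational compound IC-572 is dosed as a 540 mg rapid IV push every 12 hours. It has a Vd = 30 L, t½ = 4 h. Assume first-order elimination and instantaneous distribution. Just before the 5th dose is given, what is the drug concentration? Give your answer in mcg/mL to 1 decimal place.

f = (1/2)^(τ/t½) = (1/2)^(12/4) ≈ 0.1250.
C₀ = D/Vd = 540/30 ≈ 18.000 mcg/mL.
Before the 5th dose, 4 doses have been given. Superposition: Cmin = C₀·(f + f² + … + f^4).
≈ 18.000 × (0.1250 + 0.0156 + 0.0020 + 0.0002) ≈ 18.000 × 0.1428 ≈ 2.570 mcg/mL.

2.6 mcg/mL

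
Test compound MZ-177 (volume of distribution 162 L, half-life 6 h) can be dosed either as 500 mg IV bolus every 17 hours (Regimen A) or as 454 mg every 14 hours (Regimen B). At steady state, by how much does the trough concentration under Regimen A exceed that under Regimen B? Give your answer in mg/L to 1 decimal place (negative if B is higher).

Regimen A: f = (1/2)^(17/6) ≈ 0.1403; Cmin,ss = (500/162)·f/(1−f) ≈ 0.504 mg/L.
Regimen B: f = (1/2)^(14/6) ≈ 0.1984; Cmin,ss = (454/162)·f/(1−f) ≈ 0.694 mg/L.
Difference ≈ 0.504 − 0.694 ≈ -0.190 mg/L.

-0.2 mg/L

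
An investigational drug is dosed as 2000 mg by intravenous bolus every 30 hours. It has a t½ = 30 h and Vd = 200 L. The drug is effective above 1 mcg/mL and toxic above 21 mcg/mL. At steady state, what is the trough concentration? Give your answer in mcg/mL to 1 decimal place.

10.0 mcg/mL

τ = 30 h = 1 half-life, so f = (1/2)^1 = 0.5.
Accumulation ratio R = 1/(1 − f) = 1/0.5 = 2/1.
Single-dose peak C₀ = D/Vd = 2000/200 = 10 mcg/mL.
Steady-state peak Cmax,ss = C₀·R = 10 × 2/1 ≈ 20.000 mcg/mL.
Steady-state trough Cmin,ss = Cmax,ss·f ≈ 20.000 × 0.5 ≈ 10.000 mcg/mL.
Trough 10.0 mcg/mL vs MEC 1 mcg/mL: adequate.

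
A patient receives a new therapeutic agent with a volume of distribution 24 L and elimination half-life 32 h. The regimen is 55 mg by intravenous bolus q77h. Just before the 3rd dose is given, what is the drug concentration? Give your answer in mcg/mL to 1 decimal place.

0.5 mcg/mL

f = (1/2)^(τ/t½) = (1/2)^(77/32) ≈ 0.1886.
C₀ = D/Vd = 55/24 ≈ 2.292 mcg/mL.
Before the 3rd dose, 2 doses have been given. Superposition: Cmin = C₀·(f + f²).
≈ 2.292 × (0.1886 + 0.0356) ≈ 2.292 × 0.2242 ≈ 0.514 mcg/mL.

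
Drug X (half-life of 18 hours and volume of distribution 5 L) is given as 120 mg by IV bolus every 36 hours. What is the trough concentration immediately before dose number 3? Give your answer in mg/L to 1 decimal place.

f = (1/2)^(τ/t½) = (1/2)^(36/18) ≈ 0.2500.
C₀ = D/Vd = 120/5 ≈ 24.000 mg/L.
Before the 3rd dose, 2 doses have been given. Superposition: Cmin = C₀·(f + f²).
≈ 24.000 × (0.2500 + 0.0625) ≈ 24.000 × 0.3125 ≈ 7.500 mg/L.

7.5 mg/L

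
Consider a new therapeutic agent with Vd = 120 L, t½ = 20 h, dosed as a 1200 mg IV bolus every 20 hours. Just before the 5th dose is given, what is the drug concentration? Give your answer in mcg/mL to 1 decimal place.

f = (1/2)^(τ/t½) = (1/2)^(20/20) ≈ 0.5000.
C₀ = D/Vd = 1200/120 ≈ 10.000 mcg/mL.
Before the 5th dose, 4 doses have been given. Superposition: Cmin = C₀·(f + f² + … + f^4).
≈ 10.000 × (0.5000 + 0.2500 + 0.1250 + 0.0625) ≈ 10.000 × 0.9375 ≈ 9.375 mcg/mL.

9.4 mcg/mL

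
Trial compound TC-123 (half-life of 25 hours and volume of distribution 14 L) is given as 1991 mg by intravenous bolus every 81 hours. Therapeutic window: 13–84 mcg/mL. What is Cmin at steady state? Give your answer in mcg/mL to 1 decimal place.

16.8 mcg/mL

k = ln2/t½ = ln2/25 ≈ 0.027726 h⁻¹; fraction remaining f = e^(−kτ) = e^(−0.027726×81) ≈ 0.1058.
Single-dose peak C₀ = D/Vd = 1991/14 ≈ 142.214 mcg/mL.
Steady-state trough Cmin,ss = C₀·f/(1−f) ≈ 142.214 × 0.1058/0.8942 ≈ 16.826 mcg/mL.
Trough 16.8 mcg/mL vs MEC 13 mcg/mL: adequate.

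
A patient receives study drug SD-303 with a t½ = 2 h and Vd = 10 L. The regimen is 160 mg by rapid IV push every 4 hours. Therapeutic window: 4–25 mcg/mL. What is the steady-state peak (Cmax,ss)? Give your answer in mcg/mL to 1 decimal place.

τ = 4 h = 2 half-lives, so f = (1/2)^2 = 0.25.
At steady state, R = 1/(1 − 0.25) = 4/3.
Single-dose peak C₀ = D/Vd = 160/10 = 16 mcg/mL.
Steady-state peak Cmax,ss = C₀·R = 16 × 4/3 ≈ 21.333 mcg/mL.
Peak 21.3 mcg/mL vs MTC 25 mcg/mL: below toxic threshold.

21.3 mcg/mL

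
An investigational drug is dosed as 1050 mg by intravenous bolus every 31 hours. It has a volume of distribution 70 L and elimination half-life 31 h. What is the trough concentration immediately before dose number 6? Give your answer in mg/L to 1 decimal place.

14.5 mg/L

f = (1/2)^(τ/t½) = (1/2)^(31/31) ≈ 0.5000.
C₀ = D/Vd = 1050/70 ≈ 15.000 mg/L.
Before the 6th dose, 5 doses have been given. Superposition: Cmin = C₀·(f + f² + … + f^5).
≈ 15.000 × (0.5000 + 0.2500 + 0.1250 + 0.0625 + 0.0313) ≈ 15.000 × 0.9688 ≈ 14.532 mg/L.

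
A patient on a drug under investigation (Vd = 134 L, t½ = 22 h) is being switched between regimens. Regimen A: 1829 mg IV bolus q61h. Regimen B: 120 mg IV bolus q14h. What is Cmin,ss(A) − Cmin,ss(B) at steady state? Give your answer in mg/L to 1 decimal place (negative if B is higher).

0.7 mg/L

Regimen A: f = (1/2)^(61/22) ≈ 0.1463; Cmin,ss = (1829/134)·f/(1−f) ≈ 2.339 mg/L.
Regimen B: f = (1/2)^(14/22) ≈ 0.6433; Cmin,ss = (120/134)·f/(1−f) ≈ 1.615 mg/L.
Difference ≈ 2.339 − 1.615 ≈ 0.724 mg/L.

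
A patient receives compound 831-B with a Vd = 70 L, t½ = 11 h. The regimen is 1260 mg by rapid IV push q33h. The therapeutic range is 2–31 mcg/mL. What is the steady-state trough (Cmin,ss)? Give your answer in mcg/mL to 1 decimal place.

τ = 33 h = 3 half-lives, so f = (1/2)^3 = 0.125.
At steady state, R = 1/(1 − 0.125) = 8/7.
Single-dose peak C₀ = D/Vd = 1260/70 = 18 mcg/mL.
Steady-state peak Cmax,ss = C₀·R = 18 × 8/7 ≈ 20.571 mcg/mL.
Steady-state trough Cmin,ss = Cmax,ss·f ≈ 20.571 × 0.125 ≈ 2.571 mcg/mL.
Trough 2.6 mcg/mL vs MEC 2 mcg/mL: adequate.

2.6 mcg/mL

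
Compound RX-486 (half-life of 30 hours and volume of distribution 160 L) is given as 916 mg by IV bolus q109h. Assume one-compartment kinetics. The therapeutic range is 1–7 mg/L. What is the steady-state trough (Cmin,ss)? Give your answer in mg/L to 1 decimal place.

0.5 mg/L

Over one 109-h interval, 109/30 ≈ 3.6333 half-lives elapse, leaving f ≈ 0.0806 of each dose.
Single-dose peak C₀ = D/Vd = 916/160 ≈ 5.725 mg/L.
Steady-state trough Cmin,ss = C₀·f/(1−f) ≈ 5.725 × 0.0806/0.9194 ≈ 0.502 mg/L.
Trough 0.5 mg/L vs MEC 1 mg/L: subtherapeutic.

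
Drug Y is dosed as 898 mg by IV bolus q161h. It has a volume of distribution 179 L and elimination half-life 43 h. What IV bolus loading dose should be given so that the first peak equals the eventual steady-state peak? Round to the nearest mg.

970 mg

f = (1/2)^(161/43) ≈ 0.074626; accumulation ratio R = 1/(1−f) ≈ 1.08064.
Loading dose to hit Cmax,ss on first dose: D_load = D_maint·R ≈ 898 × 1.08064 ≈ 970.41 mg.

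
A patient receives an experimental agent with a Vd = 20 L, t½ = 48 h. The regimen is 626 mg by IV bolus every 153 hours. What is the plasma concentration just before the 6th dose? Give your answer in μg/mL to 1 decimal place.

f = (1/2)^(τ/t½) = (1/2)^(153/48) ≈ 0.1098.
C₀ = D/Vd = 626/20 ≈ 31.300 μg/mL.
Before the 6th dose, 5 doses have been given. Superposition: Cmin = C₀·(f + f² + … + f^5).
≈ 31.300 × (0.1098 + 0.0121 + 0.0013 + 0.0001 + 0.0000) ≈ 31.300 × 0.1233 ≈ 3.859 μg/mL.

3.9 μg/mL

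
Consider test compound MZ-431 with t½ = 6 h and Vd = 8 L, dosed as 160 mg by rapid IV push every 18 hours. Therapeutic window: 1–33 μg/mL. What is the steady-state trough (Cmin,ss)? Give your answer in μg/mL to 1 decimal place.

τ = 18 h = 3 half-lives, so f = (1/2)^3 = 0.125.
At steady state, R = 1/(1 − 0.125) = 8/7.
Single-dose peak C₀ = D/Vd = 160/8 = 20 μg/mL.
Steady-state peak Cmax,ss = C₀·R = 20 × 8/7 ≈ 22.857 μg/mL.
Steady-state trough Cmin,ss = Cmax,ss·f ≈ 22.857 × 0.125 ≈ 2.857 μg/mL.
Trough 2.9 μg/mL vs MEC 1 μg/mL: adequate.

2.9 μg/mL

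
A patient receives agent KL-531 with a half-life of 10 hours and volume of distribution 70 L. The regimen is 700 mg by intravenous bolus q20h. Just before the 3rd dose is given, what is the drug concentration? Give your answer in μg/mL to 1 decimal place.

3.1 μg/mL

f = (1/2)^(τ/t½) = (1/2)^(20/10) ≈ 0.2500.
C₀ = D/Vd = 700/70 ≈ 10.000 μg/mL.
Before the 3rd dose, 2 doses have been given. Superposition: Cmin = C₀·(f + f²).
≈ 10.000 × (0.2500 + 0.0625) ≈ 10.000 × 0.3125 ≈ 3.125 μg/mL.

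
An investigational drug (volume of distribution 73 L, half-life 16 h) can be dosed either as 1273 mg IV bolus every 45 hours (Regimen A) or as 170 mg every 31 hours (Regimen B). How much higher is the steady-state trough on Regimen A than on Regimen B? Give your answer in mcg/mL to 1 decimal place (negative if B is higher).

2.1 mcg/mL

Regimen A: f = (1/2)^(45/16) ≈ 0.1423; Cmin,ss = (1273/73)·f/(1−f) ≈ 2.893 mcg/mL.
Regimen B: f = (1/2)^(31/16) ≈ 0.2611; Cmin,ss = (170/73)·f/(1−f) ≈ 0.823 mcg/mL.
Difference ≈ 2.893 − 0.823 ≈ 2.070 mcg/mL.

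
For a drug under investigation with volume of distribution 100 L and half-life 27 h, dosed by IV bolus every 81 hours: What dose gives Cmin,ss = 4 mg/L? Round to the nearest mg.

2800 mg

τ/t½ = 81/27 ≈ 3, so f = (1/2)^(81/27) ≈ 0.125000.
Cmin,ss = (D/Vd)·f/(1−f), so D = Cmin,ss·Vd·(1−f)/f.
D = 4 × 100 × (1−f)/f ≈ 4 × 100 × 7.00000 ≈ 2800.00 mg.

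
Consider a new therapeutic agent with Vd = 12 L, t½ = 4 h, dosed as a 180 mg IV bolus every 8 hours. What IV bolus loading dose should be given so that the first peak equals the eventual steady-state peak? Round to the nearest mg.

240 mg

f = (1/2)^(8/4) ≈ 0.250000; accumulation ratio R = 1/(1−f) ≈ 1.33333.
Loading dose to hit Cmax,ss on first dose: D_load = D_maint·R ≈ 180 × 1.33333 ≈ 240.00 mg.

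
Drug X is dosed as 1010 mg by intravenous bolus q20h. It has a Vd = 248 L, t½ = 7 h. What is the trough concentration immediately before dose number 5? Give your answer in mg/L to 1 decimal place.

0.7 mg/L

f = (1/2)^(τ/t½) = (1/2)^(20/7) ≈ 0.1380.
C₀ = D/Vd = 1010/248 ≈ 4.073 mg/L.
Before the 5th dose, 4 doses have been given. Superposition: Cmin = C₀·(f + f² + … + f^4).
≈ 4.073 × (0.1380 + 0.0190 + 0.0026 + 0.0004) ≈ 4.073 × 0.1600 ≈ 0.652 mg/L.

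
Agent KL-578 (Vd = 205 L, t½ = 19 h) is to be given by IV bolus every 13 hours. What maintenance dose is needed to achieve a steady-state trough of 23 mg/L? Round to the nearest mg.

2861 mg

τ/t½ = 13/19 ≈ 0.68421, so f = (1/2)^(13/19) ≈ 0.622346.
Cmin,ss = (D/Vd)·f/(1−f), so D = Cmin,ss·Vd·(1−f)/f.
D = 23 × 205 × (1−f)/f ≈ 23 × 205 × 0.60682 ≈ 2861.16 mg.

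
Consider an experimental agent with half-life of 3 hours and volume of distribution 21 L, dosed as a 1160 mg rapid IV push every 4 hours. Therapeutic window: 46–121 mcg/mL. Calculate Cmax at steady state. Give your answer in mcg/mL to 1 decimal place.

k = ln2/t½ = ln2/3 ≈ 0.231049 h⁻¹; fraction remaining f = e^(−kτ) = e^(−0.231049×4) ≈ 0.3969.
Accumulation ratio R = 1/(1 − f) ≈ 1/0.6031 ≈ 1.6581.
Single-dose peak C₀ = D/Vd = 1160/21 ≈ 55.238 mcg/mL.
Steady-state peak Cmax,ss = C₀·R ≈ 55.238 × 1.6581 ≈ 91.590 mcg/mL.
Peak 91.6 mcg/mL vs MTC 121 mcg/mL: below toxic threshold.

91.6 mcg/mL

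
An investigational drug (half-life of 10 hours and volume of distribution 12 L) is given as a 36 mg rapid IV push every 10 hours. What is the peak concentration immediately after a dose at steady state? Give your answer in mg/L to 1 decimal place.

6.0 mg/L

τ = 10 h = 1 half-life, so f = (1/2)^1 = 0.5.
Accumulation ratio R = 1/(1 − f) = 1/0.5 = 2/1.
Single-dose peak C₀ = D/Vd = 36/12 = 3 mg/L.
Steady-state peak Cmax,ss = C₀·R = 3 × 2/1 ≈ 6.000 mg/L.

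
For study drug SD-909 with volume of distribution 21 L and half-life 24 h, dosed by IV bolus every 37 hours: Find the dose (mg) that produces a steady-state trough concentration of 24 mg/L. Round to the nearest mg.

963 mg

τ/t½ = 37/24 ≈ 1.5417, so f = (1/2)^(37/24) ≈ 0.343488.
Cmin,ss = (D/Vd)·f/(1−f), so D = Cmin,ss·Vd·(1−f)/f.
D = 24 × 21 × (1−f)/f ≈ 24 × 21 × 1.91131 ≈ 963.30 mg.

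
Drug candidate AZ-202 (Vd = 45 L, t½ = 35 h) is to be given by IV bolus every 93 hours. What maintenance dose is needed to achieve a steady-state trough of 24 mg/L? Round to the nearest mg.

τ/t½ = 93/35 ≈ 2.6571, so f = (1/2)^(93/35) ≈ 0.158533.
Cmin,ss = (D/Vd)·f/(1−f), so D = Cmin,ss·Vd·(1−f)/f.
D = 24 × 45 × (1−f)/f ≈ 24 × 45 × 5.30783 ≈ 5732.46 mg.

5732 mg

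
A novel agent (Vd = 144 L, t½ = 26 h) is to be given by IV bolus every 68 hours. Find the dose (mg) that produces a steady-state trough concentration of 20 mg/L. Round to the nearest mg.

14768 mg

τ/t½ = 68/26 ≈ 2.6154, so f = (1/2)^(68/26) ≈ 0.163189.
Cmin,ss = (D/Vd)·f/(1−f), so D = Cmin,ss·Vd·(1−f)/f.
D = 20 × 144 × (1−f)/f ≈ 20 × 144 × 5.12786 ≈ 14768.24 mg.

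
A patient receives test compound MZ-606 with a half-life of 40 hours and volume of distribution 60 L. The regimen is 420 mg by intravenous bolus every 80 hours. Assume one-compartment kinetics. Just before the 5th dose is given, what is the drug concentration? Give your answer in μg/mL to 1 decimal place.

f = (1/2)^(τ/t½) = (1/2)^(80/40) ≈ 0.2500.
C₀ = D/Vd = 420/60 ≈ 7.000 μg/mL.
Before the 5th dose, 4 doses have been given. Superposition: Cmin = C₀·(f + f² + … + f^4).
≈ 7.000 × (0.2500 + 0.0625 + 0.0156 + 0.0039) ≈ 7.000 × 0.3320 ≈ 2.324 μg/mL.

2.3 μg/mL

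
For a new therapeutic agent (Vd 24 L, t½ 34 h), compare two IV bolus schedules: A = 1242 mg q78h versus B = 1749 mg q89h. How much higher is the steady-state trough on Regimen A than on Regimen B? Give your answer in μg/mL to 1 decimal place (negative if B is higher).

Regimen A: f = (1/2)^(78/34) ≈ 0.2039; Cmin,ss = (1242/24)·f/(1−f) ≈ 13.254 μg/mL.
Regimen B: f = (1/2)^(89/34) ≈ 0.1629; Cmin,ss = (1749/24)·f/(1−f) ≈ 14.182 μg/mL.
Difference ≈ 13.254 − 14.182 ≈ -0.928 μg/mL.

-0.9 μg/mL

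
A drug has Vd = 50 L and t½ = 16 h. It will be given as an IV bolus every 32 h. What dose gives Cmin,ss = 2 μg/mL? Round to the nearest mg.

τ/t½ = 32/16 ≈ 2, so f = (1/2)^(32/16) ≈ 0.250000.
Cmin,ss = (D/Vd)·f/(1−f), so D = Cmin,ss·Vd·(1−f)/f.
D = 2 × 50 × (1−f)/f ≈ 2 × 50 × 3.00000 ≈ 300.00 mg.

300 mg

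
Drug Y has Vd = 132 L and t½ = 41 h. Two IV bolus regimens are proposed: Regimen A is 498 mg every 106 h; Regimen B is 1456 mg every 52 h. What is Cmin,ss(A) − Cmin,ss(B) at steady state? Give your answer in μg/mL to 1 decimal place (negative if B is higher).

Regimen A: f = (1/2)^(106/41) ≈ 0.1666; Cmin,ss = (498/132)·f/(1−f) ≈ 0.754 μg/mL.
Regimen B: f = (1/2)^(52/41) ≈ 0.4152; Cmin,ss = (1456/132)·f/(1−f) ≈ 7.831 μg/mL.
Difference ≈ 0.754 − 7.831 ≈ -7.077 μg/mL.

-7.1 μg/mL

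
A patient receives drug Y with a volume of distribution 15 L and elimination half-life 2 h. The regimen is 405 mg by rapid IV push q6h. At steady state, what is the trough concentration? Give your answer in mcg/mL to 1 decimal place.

3.9 mcg/mL

τ = 6 h = 3 half-lives, so f = (1/2)^3 = 0.125.
Accumulation ratio R = 1/(1 − f) = 1/0.875 = 8/7.
Single-dose peak C₀ = D/Vd = 405/15 = 27 mcg/mL.
Steady-state peak Cmax,ss = C₀·R = 27 × 8/7 ≈ 30.857 mcg/mL.
Steady-state trough Cmin,ss = Cmax,ss·f ≈ 30.857 × 0.125 ≈ 3.857 mcg/mL.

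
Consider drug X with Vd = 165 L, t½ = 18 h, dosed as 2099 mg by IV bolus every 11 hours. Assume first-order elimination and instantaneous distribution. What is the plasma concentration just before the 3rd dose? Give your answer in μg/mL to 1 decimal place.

13.8 μg/mL

f = (1/2)^(τ/t½) = (1/2)^(11/18) ≈ 0.6547.
C₀ = D/Vd = 2099/165 ≈ 12.721 μg/mL.
Before the 3rd dose, 2 doses have been given. Superposition: Cmin = C₀·(f + f²).
≈ 12.721 × (0.6547 + 0.4286) ≈ 12.721 × 1.0833 ≈ 13.781 μg/mL.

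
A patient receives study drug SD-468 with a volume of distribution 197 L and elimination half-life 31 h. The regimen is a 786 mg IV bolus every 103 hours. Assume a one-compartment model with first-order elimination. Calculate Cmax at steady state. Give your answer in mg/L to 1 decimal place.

4.4 mg/L

Over one 103-h interval, 103/31 ≈ 3.3226 half-lives elapse, leaving f ≈ 0.1000 of each dose.
Accumulation ratio R = 1/(1 − f) ≈ 1/0.9000 ≈ 1.1111.
Single-dose peak C₀ = D/Vd = 786/197 ≈ 3.990 mg/L.
Cmax,ss = C₀/(1 − f) ≈ 3.990/0.9000 ≈ 4.433 mg/L.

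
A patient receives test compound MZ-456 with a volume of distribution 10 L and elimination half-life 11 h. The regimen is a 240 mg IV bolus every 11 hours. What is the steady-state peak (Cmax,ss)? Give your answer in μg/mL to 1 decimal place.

48.0 μg/mL

The dosing interval is 1 half-life, so f = 2^(−1) = 0.5.
At steady state, R = 1/(1 − 0.5) = 2/1.
Single-dose peak C₀ = D/Vd = 240/10 = 24 μg/mL.
Steady-state peak Cmax,ss = C₀·R = 24 × 2/1 ≈ 48.000 μg/mL.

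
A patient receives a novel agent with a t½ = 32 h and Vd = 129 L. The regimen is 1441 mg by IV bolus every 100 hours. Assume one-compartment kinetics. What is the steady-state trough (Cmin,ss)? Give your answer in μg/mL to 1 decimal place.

k = ln2/t½ = ln2/32 ≈ 0.021661 h⁻¹; fraction remaining f = e^(−kτ) = e^(−0.021661×100) ≈ 0.1146.
Each bolus raises the concentration by D/Vd = 1441/129 ≈ 11.171 μg/mL.
Steady-state trough Cmin,ss = C₀·f/(1−f) ≈ 11.171 × 0.1146/0.8854 ≈ 1.446 μg/mL.

1.4 μg/mL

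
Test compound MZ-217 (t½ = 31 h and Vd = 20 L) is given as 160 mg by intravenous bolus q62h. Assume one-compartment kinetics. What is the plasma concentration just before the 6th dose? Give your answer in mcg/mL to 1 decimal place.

2.7 mcg/mL

f = (1/2)^(τ/t½) = (1/2)^(62/31) ≈ 0.2500.
C₀ = D/Vd = 160/20 ≈ 8.000 mcg/mL.
Before the 6th dose, 5 doses have been given. Superposition: Cmin = C₀·(f + f² + … + f^5).
≈ 8.000 × (0.2500 + 0.0625 + 0.0156 + 0.0039 + 0.0010) ≈ 8.000 × 0.3330 ≈ 2.664 mcg/mL.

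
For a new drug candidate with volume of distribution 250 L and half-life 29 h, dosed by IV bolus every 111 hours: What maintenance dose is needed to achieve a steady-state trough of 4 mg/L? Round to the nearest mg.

τ/t½ = 111/29 ≈ 3.8276, so f = (1/2)^(111/29) ≈ 0.070434.
Cmin,ss = (D/Vd)·f/(1−f), so D = Cmin,ss·Vd·(1−f)/f.
D = 4 × 250 × (1−f)/f ≈ 4 × 250 × 13.19769 ≈ 13197.69 mg.

13198 mg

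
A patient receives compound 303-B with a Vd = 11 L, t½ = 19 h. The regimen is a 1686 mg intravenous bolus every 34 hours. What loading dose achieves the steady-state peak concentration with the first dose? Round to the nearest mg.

f = (1/2)^(34/19) ≈ 0.289278; accumulation ratio R = 1/(1−f) ≈ 1.40702.
Loading dose to hit Cmax,ss on first dose: D_load = D_maint·R ≈ 1686 × 1.40702 ≈ 2372.24 mg.

2372 mg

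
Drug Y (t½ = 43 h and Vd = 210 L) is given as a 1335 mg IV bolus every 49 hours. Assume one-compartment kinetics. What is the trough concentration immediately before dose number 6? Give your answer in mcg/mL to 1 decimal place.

5.2 mcg/mL

f = (1/2)^(τ/t½) = (1/2)^(49/43) ≈ 0.4539.
C₀ = D/Vd = 1335/210 ≈ 6.357 mcg/mL.
Before the 6th dose, 5 doses have been given. Superposition: Cmin = C₀·(f + f² + … + f^5).
≈ 6.357 × (0.4539 + 0.2060 + 0.0935 + 0.0424 + 0.0193) ≈ 6.357 × 0.8151 ≈ 5.182 mcg/mL.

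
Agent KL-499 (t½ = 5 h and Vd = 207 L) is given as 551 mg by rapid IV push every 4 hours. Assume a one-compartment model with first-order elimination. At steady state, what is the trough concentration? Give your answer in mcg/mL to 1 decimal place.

τ/t½ = 4/5 ≈ 0.8, so fraction remaining f = (1/2)^(4/5) ≈ 0.5743.
Accumulation ratio R = 1/(1 − f) ≈ 1/0.4257 ≈ 2.3491.
Single-dose peak C₀ = D/Vd = 551/207 ≈ 2.662 mcg/mL.
Steady-state peak Cmax,ss = C₀·R ≈ 2.662 × 2.3491 ≈ 6.253 mcg/mL.
One interval later, Cmin,ss = Cmax,ss·e^(−kτ) ≈ 6.253 × 0.5743 ≈ 3.591 mcg/mL.

3.6 mcg/mL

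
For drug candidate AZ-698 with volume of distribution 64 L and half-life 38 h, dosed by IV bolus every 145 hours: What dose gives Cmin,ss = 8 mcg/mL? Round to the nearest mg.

6698 mg

τ/t½ = 145/38 ≈ 3.8158, so f = (1/2)^(145/38) ≈ 0.071012.
Cmin,ss = (D/Vd)·f/(1−f), so D = Cmin,ss·Vd·(1−f)/f.
D = 8 × 64 × (1−f)/f ≈ 8 × 64 × 13.08213 ≈ 6698.05 mg.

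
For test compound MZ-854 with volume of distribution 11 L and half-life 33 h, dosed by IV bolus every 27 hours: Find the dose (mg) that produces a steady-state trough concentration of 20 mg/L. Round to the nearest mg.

τ/t½ = 27/33 ≈ 0.81818, so f = (1/2)^(27/33) ≈ 0.567156.
Cmin,ss = (D/Vd)·f/(1−f), so D = Cmin,ss·Vd·(1−f)/f.
D = 20 × 11 × (1−f)/f ≈ 20 × 11 × 0.76318 ≈ 167.90 mg.

168 mg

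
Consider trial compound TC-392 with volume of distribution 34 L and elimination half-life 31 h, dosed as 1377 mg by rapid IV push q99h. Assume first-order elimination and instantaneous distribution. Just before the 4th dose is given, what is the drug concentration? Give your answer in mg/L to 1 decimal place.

5.0 mg/L

f = (1/2)^(τ/t½) = (1/2)^(99/31) ≈ 0.1093.
C₀ = D/Vd = 1377/34 ≈ 40.500 mg/L.
Before the 4th dose, 3 doses have been given. Superposition: Cmin = C₀·(f + f² + … + f^3).
≈ 40.500 × (0.1093 + 0.0119 + 0.0013) ≈ 40.500 × 0.1225 ≈ 4.961 mg/L.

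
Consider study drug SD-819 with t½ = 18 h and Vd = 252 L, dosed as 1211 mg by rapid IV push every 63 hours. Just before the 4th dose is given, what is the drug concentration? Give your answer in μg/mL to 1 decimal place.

f = (1/2)^(τ/t½) = (1/2)^(63/18) ≈ 0.0884.
C₀ = D/Vd = 1211/252 ≈ 4.806 μg/mL.
Before the 4th dose, 3 doses have been given. Superposition: Cmin = C₀·(f + f² + … + f^3).
≈ 4.806 × (0.0884 + 0.0078 + 0.0007) ≈ 4.806 × 0.0969 ≈ 0.466 μg/mL.

0.5 μg/mL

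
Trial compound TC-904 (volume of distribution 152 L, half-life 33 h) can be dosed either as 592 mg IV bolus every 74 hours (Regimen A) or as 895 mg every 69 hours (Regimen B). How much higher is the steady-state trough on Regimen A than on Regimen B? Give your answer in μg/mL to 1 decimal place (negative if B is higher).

Regimen A: f = (1/2)^(74/33) ≈ 0.2113; Cmin,ss = (592/152)·f/(1−f) ≈ 1.043 μg/mL.
Regimen B: f = (1/2)^(69/33) ≈ 0.2347; Cmin,ss = (895/152)·f/(1−f) ≈ 1.806 μg/mL.
Difference ≈ 1.043 − 1.806 ≈ -0.763 μg/mL.

-0.8 μg/mL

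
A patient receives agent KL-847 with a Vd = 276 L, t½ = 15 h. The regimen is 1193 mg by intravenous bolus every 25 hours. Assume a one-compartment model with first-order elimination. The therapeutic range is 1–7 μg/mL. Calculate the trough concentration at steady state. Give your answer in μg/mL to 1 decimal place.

τ/t½ = 25/15 ≈ 1.6667, so fraction remaining f = (1/2)^(25/15) ≈ 0.3150.
At steady state, accumulation factor R = 1/(1 − e^(−kτ)) ≈ 1.4599.
Each bolus raises the concentration by D/Vd = 1193/276 ≈ 4.322 μg/mL.
Steady-state peak Cmax,ss = C₀·R ≈ 4.322 × 1.4599 ≈ 6.310 μg/mL.
One interval later, Cmin,ss = Cmax,ss·e^(−kτ) ≈ 6.310 × 0.3150 ≈ 1.988 μg/mL.
Trough 2.0 μg/mL vs MEC 1 μg/mL: adequate.

2.0 μg/mL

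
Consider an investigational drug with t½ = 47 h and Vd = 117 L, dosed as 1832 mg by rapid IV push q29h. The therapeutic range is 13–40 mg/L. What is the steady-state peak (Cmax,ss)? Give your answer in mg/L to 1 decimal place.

τ/t½ = 29/47 ≈ 0.61702, so fraction remaining f = (1/2)^(29/47) ≈ 0.6520.
Accumulation ratio R = 1/(1 − f) ≈ 1/0.3480 ≈ 2.8736.
Each bolus raises the concentration by D/Vd = 1832/117 ≈ 15.658 mg/L.
Steady-state peak Cmax,ss = C₀·R ≈ 15.658 × 2.8736 ≈ 44.995 mg/L.
Peak 45.0 mg/L vs MTC 40 mg/L: exceeds toxic threshold.

45.0 mg/L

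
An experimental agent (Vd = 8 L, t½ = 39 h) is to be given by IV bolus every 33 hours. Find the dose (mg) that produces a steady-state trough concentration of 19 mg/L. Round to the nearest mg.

121 mg

τ/t½ = 33/39 ≈ 0.84615, so f = (1/2)^(33/39) ≈ 0.556266.
Cmin,ss = (D/Vd)·f/(1−f), so D = Cmin,ss·Vd·(1−f)/f.
D = 19 × 8 × (1−f)/f ≈ 19 × 8 × 0.79770 ≈ 121.25 mg.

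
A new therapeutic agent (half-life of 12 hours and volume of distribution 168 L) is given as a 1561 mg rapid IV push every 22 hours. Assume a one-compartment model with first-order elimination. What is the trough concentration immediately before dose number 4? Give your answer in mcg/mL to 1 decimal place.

3.5 mcg/mL

f = (1/2)^(τ/t½) = (1/2)^(22/12) ≈ 0.2806.
C₀ = D/Vd = 1561/168 ≈ 9.292 mcg/mL.
Before the 4th dose, 3 doses have been given. Superposition: Cmin = C₀·(f + f² + … + f^3).
≈ 9.292 × (0.2806 + 0.0787 + 0.0221) ≈ 9.292 × 0.3814 ≈ 3.544 mcg/mL.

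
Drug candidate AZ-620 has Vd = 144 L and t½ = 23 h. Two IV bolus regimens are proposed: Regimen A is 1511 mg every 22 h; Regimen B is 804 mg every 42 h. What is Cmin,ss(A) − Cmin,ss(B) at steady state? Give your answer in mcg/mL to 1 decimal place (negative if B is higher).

9.0 mcg/mL

Regimen A: f = (1/2)^(22/23) ≈ 0.5153; Cmin,ss = (1511/144)·f/(1−f) ≈ 11.156 mcg/mL.
Regimen B: f = (1/2)^(42/23) ≈ 0.2820; Cmin,ss = (804/144)·f/(1−f) ≈ 2.193 mcg/mL.
Difference ≈ 11.156 − 2.193 ≈ 8.963 mcg/mL.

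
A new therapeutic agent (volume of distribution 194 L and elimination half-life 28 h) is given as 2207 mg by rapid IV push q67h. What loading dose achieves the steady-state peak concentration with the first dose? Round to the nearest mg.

f = (1/2)^(67/28) ≈ 0.190405; accumulation ratio R = 1/(1−f) ≈ 1.23519.
Loading dose to hit Cmax,ss on first dose: D_load = D_maint·R ≈ 2207 × 1.23519 ≈ 2726.06 mg.

2726 mg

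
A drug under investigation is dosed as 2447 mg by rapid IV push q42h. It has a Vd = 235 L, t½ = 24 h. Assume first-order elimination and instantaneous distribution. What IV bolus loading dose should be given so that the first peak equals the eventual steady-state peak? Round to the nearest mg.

3482 mg

f = (1/2)^(42/24) ≈ 0.297302; accumulation ratio R = 1/(1−f) ≈ 1.42309.
Loading dose to hit Cmax,ss on first dose: D_load = D_maint·R ≈ 2447 × 1.42309 ≈ 3482.30 mg.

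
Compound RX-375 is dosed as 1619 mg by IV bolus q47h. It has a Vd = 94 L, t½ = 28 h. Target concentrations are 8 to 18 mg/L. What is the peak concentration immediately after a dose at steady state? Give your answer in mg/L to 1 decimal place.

25.0 mg/L

k = ln2/t½ = ln2/28 ≈ 0.024755 h⁻¹; fraction remaining f = e^(−kτ) = e^(−0.024755×47) ≈ 0.3124.
Accumulation ratio R = 1/(1 − f) ≈ 1/0.6876 ≈ 1.4543.
Each bolus raises the concentration by D/Vd = 1619/94 ≈ 17.223 mg/L.
Cmax,ss = C₀/(1 − f) ≈ 17.223/0.6876 ≈ 25.048 mg/L.
Peak 25.0 mg/L vs MTC 18 mg/L: exceeds toxic threshold.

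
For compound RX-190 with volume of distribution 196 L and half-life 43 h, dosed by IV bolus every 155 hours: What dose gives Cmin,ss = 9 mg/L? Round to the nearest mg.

τ/t½ = 155/43 ≈ 3.6047, so f = (1/2)^(155/43) ≈ 0.082204.
Cmin,ss = (D/Vd)·f/(1−f), so D = Cmin,ss·Vd·(1−f)/f.
D = 9 × 196 × (1−f)/f ≈ 9 × 196 × 11.16486 ≈ 19694.81 mg.

19695 mg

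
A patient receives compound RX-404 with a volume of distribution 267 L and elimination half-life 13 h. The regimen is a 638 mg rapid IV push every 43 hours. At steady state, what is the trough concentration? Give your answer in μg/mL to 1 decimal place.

Over one 43-h interval, 43/13 ≈ 3.3077 half-lives elapse, leaving f ≈ 0.1010 of each dose.
Each bolus raises the concentration by D/Vd = 638/267 ≈ 2.390 μg/mL.
Steady-state trough Cmin,ss = C₀·f/(1−f) ≈ 2.390 × 0.1010/0.8990 ≈ 0.269 μg/mL.

0.3 μg/mL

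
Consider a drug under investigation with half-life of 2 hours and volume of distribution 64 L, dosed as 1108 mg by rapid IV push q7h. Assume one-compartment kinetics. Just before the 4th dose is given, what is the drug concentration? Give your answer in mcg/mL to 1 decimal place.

f = (1/2)^(τ/t½) = (1/2)^(7/2) ≈ 0.0884.
C₀ = D/Vd = 1108/64 ≈ 17.312 mcg/mL.
Before the 4th dose, 3 doses have been given. Superposition: Cmin = C₀·(f + f² + … + f^3).
≈ 17.312 × (0.0884 + 0.0078 + 0.0007) ≈ 17.312 × 0.0969 ≈ 1.678 mcg/mL.

1.7 mcg/mL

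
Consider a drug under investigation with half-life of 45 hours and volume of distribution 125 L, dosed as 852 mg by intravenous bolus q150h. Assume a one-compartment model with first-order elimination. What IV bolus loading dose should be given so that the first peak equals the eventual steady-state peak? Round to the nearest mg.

946 mg

f = (1/2)^(150/45) ≈ 0.099213; accumulation ratio R = 1/(1−f) ≈ 1.11014.
Loading dose to hit Cmax,ss on first dose: D_load = D_maint·R ≈ 852 × 1.11014 ≈ 945.84 mg.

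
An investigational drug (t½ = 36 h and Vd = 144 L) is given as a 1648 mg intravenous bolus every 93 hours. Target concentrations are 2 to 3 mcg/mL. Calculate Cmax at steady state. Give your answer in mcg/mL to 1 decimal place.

13.7 mcg/mL

τ/t½ = 93/36 ≈ 2.5833, so fraction remaining f = (1/2)^(93/36) ≈ 0.1669.
At steady state, accumulation factor R = 1/(1 − e^(−kτ)) ≈ 1.2003.
Each bolus raises the concentration by D/Vd = 1648/144 ≈ 11.444 mcg/mL.
Steady-state peak Cmax,ss = C₀·R ≈ 11.444 × 1.2003 ≈ 13.736 mcg/mL.
Peak 13.7 mcg/mL vs MTC 3 mcg/mL: exceeds toxic threshold.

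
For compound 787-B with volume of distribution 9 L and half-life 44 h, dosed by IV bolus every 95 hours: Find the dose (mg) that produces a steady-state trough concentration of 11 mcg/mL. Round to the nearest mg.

τ/t½ = 95/44 ≈ 2.1591, so f = (1/2)^(95/44) ≈ 0.223897.
Cmin,ss = (D/Vd)·f/(1−f), so D = Cmin,ss·Vd·(1−f)/f.
D = 11 × 9 × (1−f)/f ≈ 11 × 9 × 3.46634 ≈ 343.17 mg.

343 mg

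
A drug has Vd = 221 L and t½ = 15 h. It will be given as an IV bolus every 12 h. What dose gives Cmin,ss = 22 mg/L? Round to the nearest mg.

τ/t½ = 12/15 ≈ 0.8, so f = (1/2)^(12/15) ≈ 0.574349.
Cmin,ss = (D/Vd)·f/(1−f), so D = Cmin,ss·Vd·(1−f)/f.
D = 22 × 221 × (1−f)/f ≈ 22 × 221 × 0.74110 ≈ 3603.23 mg.

3603 mg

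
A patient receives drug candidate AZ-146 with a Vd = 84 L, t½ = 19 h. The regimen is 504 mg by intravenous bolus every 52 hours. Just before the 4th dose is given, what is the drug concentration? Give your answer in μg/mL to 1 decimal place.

f = (1/2)^(τ/t½) = (1/2)^(52/19) ≈ 0.1500.
C₀ = D/Vd = 504/84 ≈ 6.000 μg/mL.
Before the 4th dose, 3 doses have been given. Superposition: Cmin = C₀·(f + f² + … + f^3).
≈ 6.000 × (0.1500 + 0.0225 + 0.0034) ≈ 6.000 × 0.1759 ≈ 1.055 μg/mL.

1.1 μg/mL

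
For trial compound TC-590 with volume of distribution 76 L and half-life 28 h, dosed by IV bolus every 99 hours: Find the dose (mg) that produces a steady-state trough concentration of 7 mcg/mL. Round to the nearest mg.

5638 mg

τ/t½ = 99/28 ≈ 3.5357, so f = (1/2)^(99/28) ≈ 0.086227.
Cmin,ss = (D/Vd)·f/(1−f), so D = Cmin,ss·Vd·(1−f)/f.
D = 7 × 76 × (1−f)/f ≈ 7 × 76 × 10.59730 ≈ 5637.76 mg.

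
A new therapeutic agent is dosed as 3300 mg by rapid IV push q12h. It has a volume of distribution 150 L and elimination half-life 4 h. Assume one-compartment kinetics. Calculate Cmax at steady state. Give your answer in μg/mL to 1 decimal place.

25.1 μg/mL

τ = 12 h = 3 half-lives, so f = (1/2)^3 = 0.125.
Accumulation ratio R = 1/(1 − f) = 1/0.875 = 8/7.
Single-dose peak C₀ = D/Vd = 3300/150 = 22 μg/mL.
Steady-state peak Cmax,ss = C₀·R = 22 × 8/7 ≈ 25.143 μg/mL.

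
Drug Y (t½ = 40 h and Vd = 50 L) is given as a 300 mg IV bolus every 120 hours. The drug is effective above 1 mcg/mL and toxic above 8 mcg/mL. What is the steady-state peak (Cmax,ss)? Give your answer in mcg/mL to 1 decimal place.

The dosing interval is 3 half-lives, so f = 2^(−3) = 0.125.
Accumulation ratio R = 1/(1 − f) = 1/0.875 = 8/7.
Single-dose peak C₀ = D/Vd = 300/50 = 6 mcg/mL.
Steady-state peak Cmax,ss = C₀·R = 6 × 8/7 ≈ 6.857 mcg/mL.
Peak 6.9 mcg/mL vs MTC 8 mcg/mL: below toxic threshold.

6.9 mcg/mL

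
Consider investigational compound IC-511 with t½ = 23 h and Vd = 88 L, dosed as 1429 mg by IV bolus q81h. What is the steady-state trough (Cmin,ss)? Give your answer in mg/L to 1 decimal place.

k = ln2/t½ = ln2/23 ≈ 0.030137 h⁻¹; fraction remaining f = e^(−kτ) = e^(−0.030137×81) ≈ 0.0871.
At steady state, accumulation factor R = 1/(1 − e^(−kτ)) ≈ 1.0954.
Single-dose peak C₀ = D/Vd = 1429/88 ≈ 16.239 mg/L.
Cmax,ss = C₀/(1 − f) ≈ 16.239/0.9129 ≈ 17.788 mg/L.
Steady-state trough Cmin,ss = Cmax,ss·f ≈ 17.788 × 0.0871 ≈ 1.549 mg/L.

1.5 mg/L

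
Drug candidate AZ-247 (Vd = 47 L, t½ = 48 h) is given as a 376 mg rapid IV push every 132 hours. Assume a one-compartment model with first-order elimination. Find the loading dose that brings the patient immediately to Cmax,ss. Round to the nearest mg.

442 mg

f = (1/2)^(132/48) ≈ 0.148651; accumulation ratio R = 1/(1−f) ≈ 1.17461.
Loading dose to hit Cmax,ss on first dose: D_load = D_maint·R ≈ 376 × 1.17461 ≈ 441.65 mg.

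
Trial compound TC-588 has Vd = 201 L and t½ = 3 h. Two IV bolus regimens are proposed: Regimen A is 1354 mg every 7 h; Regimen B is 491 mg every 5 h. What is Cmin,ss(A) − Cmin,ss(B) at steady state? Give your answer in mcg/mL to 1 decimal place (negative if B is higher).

0.5 mcg/mL

Regimen A: f = (1/2)^(7/3) ≈ 0.1984; Cmin,ss = (1354/201)·f/(1−f) ≈ 1.667 mcg/mL.
Regimen B: f = (1/2)^(5/3) ≈ 0.3150; Cmin,ss = (491/201)·f/(1−f) ≈ 1.123 mcg/mL.
Difference ≈ 1.667 − 1.123 ≈ 0.544 mcg/mL.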